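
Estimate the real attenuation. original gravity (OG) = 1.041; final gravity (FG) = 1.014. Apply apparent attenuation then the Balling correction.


AA = (OG−FG)/(OG−1)·100;  RA = AA·0.8192
AA = (1.041 − 1.014)/(1.041 − 1)·100 = 65.8537
RA = 65.8537·0.8192

53.9473 %


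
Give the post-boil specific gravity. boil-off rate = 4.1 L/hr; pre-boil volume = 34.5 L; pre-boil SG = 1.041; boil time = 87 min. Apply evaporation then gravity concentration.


V_post = V_pre − rate·(t/60);  SG_post = 1 + (SG_pre−1)·V_pre/V_post
V_post = 34.5 − 4.1·(87/60) = 28.5550
SG_post = 1 + (1.041 − 1)·34.5/28.5550

1.0495


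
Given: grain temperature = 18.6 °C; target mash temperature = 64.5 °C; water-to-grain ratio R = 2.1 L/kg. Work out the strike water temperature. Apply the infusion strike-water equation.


T_strike = (0.41/R)·(T_mash − T_grain) + T_mash
T_strike = (0.41/2.1)·(64.5 − 18.6) + 64.5

73.4614 °C


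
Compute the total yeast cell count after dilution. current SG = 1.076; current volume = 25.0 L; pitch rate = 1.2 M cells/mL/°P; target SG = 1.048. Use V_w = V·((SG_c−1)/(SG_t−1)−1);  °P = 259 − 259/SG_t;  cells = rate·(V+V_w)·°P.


V_w = 25.0·((1.076−1)/(1.048−1)−1) = 14.5833
V_final = 25.0 + 14.5833 = 39.5833
°P = 259 − 259/1.048 = 11.8626
cells = 1.2·39.5833·11.8626

563.4733 billion cells


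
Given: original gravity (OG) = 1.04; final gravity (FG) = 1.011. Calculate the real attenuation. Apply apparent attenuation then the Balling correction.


AA = (OG−FG)/(OG−1)·100;  RA = AA·0.8192
AA = (1.04 − 1.011)/(1.04 − 1)·100 = 72.5000
RA = 72.5000·0.8192

59.3920 %


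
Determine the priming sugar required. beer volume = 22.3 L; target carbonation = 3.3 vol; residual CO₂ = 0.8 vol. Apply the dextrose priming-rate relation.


sugar = (target − residual)·4.0·V
sugar = (3.3 − 0.8)·4.0·22.3

223.0000 g


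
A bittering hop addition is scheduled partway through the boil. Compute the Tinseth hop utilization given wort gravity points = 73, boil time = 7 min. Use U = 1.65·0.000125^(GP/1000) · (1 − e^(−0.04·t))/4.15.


bigness = 1.65·0.000125^(73/1000) = 0.8562
boil_factor = (1 − e^(−0.04·7))/4.15 = 0.0588
U = 0.8562 · 0.0588

0.0504


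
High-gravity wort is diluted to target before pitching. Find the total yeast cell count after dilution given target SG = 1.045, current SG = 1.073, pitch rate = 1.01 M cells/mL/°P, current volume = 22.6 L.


V_w = V·((SG_c−1)/(SG_t−1)−1);  °P = 259 − 259/SG_t;  cells = rate·(V+V_w)·°P
V_w = 22.6·((1.073−1)/(1.045−1)−1) = 14.0622
V_final = 22.6 + 14.0622 = 36.6622
°P = 259 − 259/1.045 = 11.1531
cells = 1.01·36.6622·11.1531

412.9868 billion cells


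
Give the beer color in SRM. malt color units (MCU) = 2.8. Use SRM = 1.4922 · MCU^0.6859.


SRM = 1.4922 · 2.8^0.6859

3.0237 SRM


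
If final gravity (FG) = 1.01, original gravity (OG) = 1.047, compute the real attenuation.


AA = (OG−FG)/(OG−1)·100;  RA = AA·0.8192
AA = (1.047 − 1.01)/(1.047 − 1)·100 = 78.7234
RA = 78.7234·0.8192

64.4902 %


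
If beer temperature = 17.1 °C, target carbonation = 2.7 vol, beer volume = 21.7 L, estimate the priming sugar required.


residual = 14.695·(0.01821 + 0.09011·e^(−0.04·T));  sugar = (target − residual)·4.0·V
residual = 14.695·(0.01821 + 0.09011·e^(−0.04·17.1)) = 0.9358
sugar = (2.7 − 0.9358)·4.0·21.7

153.1358 g


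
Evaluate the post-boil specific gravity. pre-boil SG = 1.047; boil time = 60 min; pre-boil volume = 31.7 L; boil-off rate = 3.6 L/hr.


V_post = V_pre − rate·(t/60);  SG_post = 1 + (SG_pre−1)·V_pre/V_post
V_post = 31.7 − 3.6·(60/60) = 28.1000
SG_post = 1 + (1.047 − 1)·31.7/28.1000

1.0530


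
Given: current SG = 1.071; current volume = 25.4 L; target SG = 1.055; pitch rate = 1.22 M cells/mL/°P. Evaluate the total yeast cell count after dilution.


V_w = V·((SG_c−1)/(SG_t−1)−1);  °P = 259 − 259/SG_t;  cells = rate·(V+V_w)·°P
V_w = 25.4·((1.071−1)/(1.055−1)−1) = 7.3891
V_final = 25.4 + 7.3891 = 32.7891
°P = 259 − 259/1.055 = 13.5024
cells = 1.22·32.7891·13.5024

540.1311 billion cells


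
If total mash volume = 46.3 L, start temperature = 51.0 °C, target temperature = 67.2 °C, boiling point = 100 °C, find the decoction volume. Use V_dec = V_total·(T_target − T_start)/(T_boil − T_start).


V_dec = 46.3·(67.2 − 51.0)/(100 − 51.0)

15.3073 L


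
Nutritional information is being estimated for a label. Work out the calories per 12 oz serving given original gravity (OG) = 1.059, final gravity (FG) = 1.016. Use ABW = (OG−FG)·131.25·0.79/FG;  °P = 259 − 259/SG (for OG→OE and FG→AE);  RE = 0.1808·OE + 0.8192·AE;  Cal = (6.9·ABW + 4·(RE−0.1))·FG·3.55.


ABW = (1.059 − 1.016)·131.25·0.79/1.016 = 4.3883
OE = 259 − 259/1.059 = 14.4297 °P
AE = 259 − 259/1.016 = 4.0787 °P
RE = 0.1808·14.4297 + 0.8192·4.0787 = 5.9502 °P
Cal = (6.9·4.3883 + 4·(5.9502−0.1))·1.016·3.55

193.6143 kcal


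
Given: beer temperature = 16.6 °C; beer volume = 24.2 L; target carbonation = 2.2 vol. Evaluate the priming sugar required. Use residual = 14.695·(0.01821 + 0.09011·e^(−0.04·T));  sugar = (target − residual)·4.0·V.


residual = 14.695·(0.01821 + 0.09011·e^(−0.04·16.6)) = 0.9493
sugar = (2.2 − 0.9493)·4.0·24.2

121.0715 g


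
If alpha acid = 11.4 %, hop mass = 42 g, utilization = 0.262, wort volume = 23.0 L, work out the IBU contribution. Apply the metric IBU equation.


IBU = (α/100)·mass·U·1000 / V
IBU = (11.4/100)·42·0.262·1000 / 23.0

54.5416 IBU


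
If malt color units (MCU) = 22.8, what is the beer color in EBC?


SRM = 1.4922·MCU^0.6859;  EBC = SRM·1.97
SRM = 1.4922·22.8^0.6859 = 12.7419
EBC = 12.7419·1.97

25.1016 EBC


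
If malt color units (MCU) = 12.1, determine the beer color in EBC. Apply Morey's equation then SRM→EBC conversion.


SRM = 1.4922·MCU^0.6859;  EBC = SRM·1.97
SRM = 1.4922·12.1^0.6859 = 8.2511
EBC = 8.2511·1.97

16.2546 EBC


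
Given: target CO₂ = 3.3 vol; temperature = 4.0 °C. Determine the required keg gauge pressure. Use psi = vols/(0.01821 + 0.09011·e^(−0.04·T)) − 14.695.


psi = 3.3/(0.01821 + 0.09011·e^(−0.04·4.0)) − 14.695

20.0431 psi


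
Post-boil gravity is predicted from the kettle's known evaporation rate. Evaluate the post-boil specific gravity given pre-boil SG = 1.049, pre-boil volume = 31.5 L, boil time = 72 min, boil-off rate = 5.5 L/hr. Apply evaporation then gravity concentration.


V_post = V_pre − rate·(t/60);  SG_post = 1 + (SG_pre−1)·V_pre/V_post
V_post = 31.5 − 5.5·(72/60) = 24.9000
SG_post = 1 + (1.049 − 1)·31.5/24.9000

1.0620


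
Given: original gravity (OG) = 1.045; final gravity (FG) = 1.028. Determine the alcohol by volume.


ABV = (OG − FG) · 131.25
ABV = (1.045 − 1.028) · 131.25

2.2312 % ABV


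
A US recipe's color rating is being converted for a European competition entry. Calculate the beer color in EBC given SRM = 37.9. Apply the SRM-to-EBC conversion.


EBC = SRM · 1.97
EBC = 37.9 · 1.97

74.6630 EBC


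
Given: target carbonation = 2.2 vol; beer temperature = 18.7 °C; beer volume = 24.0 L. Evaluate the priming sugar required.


residual = 14.695·(0.01821 + 0.09011·e^(−0.04·T));  sugar = (target − residual)·4.0·V
residual = 14.695·(0.01821 + 0.09011·e^(−0.04·18.7)) = 0.8943
sugar = (2.2 − 0.8943)·4.0·24.0

125.3433 g


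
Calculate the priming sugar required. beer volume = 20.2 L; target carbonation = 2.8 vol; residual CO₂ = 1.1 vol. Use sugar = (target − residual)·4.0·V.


sugar = (2.8 − 1.1)·4.0·20.2

137.3600 g


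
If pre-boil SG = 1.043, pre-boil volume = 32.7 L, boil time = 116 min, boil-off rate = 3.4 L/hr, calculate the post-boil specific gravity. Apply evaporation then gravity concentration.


V_post = V_pre − rate·(t/60);  SG_post = 1 + (SG_pre−1)·V_pre/V_post
V_post = 32.7 − 3.4·(116/60) = 26.1267
SG_post = 1 + (1.043 − 1)·32.7/26.1267

1.0538


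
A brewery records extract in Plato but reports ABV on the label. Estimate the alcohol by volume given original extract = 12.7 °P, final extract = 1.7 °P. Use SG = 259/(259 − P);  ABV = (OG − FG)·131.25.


OG = 259/(259 − 12.7) = 1.0516
FG = 259/(259 − 1.7) = 1.0066
ABV = (1.0516 − 1.0066)·131.25

5.9005 % ABV


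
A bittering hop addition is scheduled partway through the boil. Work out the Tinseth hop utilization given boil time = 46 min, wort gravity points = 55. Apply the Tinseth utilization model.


U = 1.65·0.000125^(GP/1000) · (1 − e^(−0.04·t))/4.15
bigness = 1.65·0.000125^(55/1000) = 1.0065
boil_factor = (1 − e^(−0.04·46))/4.15 = 0.2027
U = 1.0065 · 0.2027

0.2040


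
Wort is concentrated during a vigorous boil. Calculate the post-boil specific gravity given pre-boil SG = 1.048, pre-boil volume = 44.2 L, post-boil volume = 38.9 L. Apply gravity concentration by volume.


SG_post = 1 + (SG_pre − 1)·V_pre/V_post
pts_pre = (1.048 − 1)·1000 = 48.0000
pts_post = 48.0000·44.2/38.9 = 54.5398
SG_post = 1 + 54.5398/1000

1.0545


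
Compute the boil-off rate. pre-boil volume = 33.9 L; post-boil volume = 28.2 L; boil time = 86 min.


rate = (V_pre − V_post) / (t_min/60)
rate = (33.9 − 28.2) / (86/60)

3.9767 L/hr


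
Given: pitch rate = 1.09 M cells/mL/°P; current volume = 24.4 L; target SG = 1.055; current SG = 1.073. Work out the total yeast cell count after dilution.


V_w = V·((SG_c−1)/(SG_t−1)−1);  °P = 259 − 259/SG_t;  cells = rate·(V+V_w)·°P
V_w = 24.4·((1.073−1)/(1.055−1)−1) = 7.9855
V_final = 24.4 + 7.9855 = 32.3855
°P = 259 − 259/1.055 = 13.5024
cells = 1.09·32.3855·13.5024

476.6356 billion cells


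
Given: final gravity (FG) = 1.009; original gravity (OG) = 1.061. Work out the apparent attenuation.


AA = (OG − FG)/(OG − 1) · 100
AA = (1.061 − 1.009)/(1.061 − 1) · 100

85.2459 %


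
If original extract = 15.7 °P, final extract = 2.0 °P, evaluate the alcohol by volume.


SG = 259/(259 − P);  ABV = (OG − FG)·131.25
OG = 259/(259 − 15.7) = 1.0645
FG = 259/(259 − 2.0) = 1.0078
ABV = (1.0645 − 1.0078)·131.25

7.4481 % ABV


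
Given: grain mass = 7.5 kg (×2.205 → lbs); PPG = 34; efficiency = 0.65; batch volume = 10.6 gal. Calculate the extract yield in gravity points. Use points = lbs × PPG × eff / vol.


lbs = 7.5 × 2.205 = 16.5375
points = 16.5375 × 34 × 0.65 / 10.6

34.4791 points


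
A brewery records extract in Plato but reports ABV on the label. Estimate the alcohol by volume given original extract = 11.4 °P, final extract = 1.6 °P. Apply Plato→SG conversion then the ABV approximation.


SG = 259/(259 − P);  ABV = (OG − FG)·131.25
OG = 259/(259 − 11.4) = 1.0460
FG = 259/(259 − 1.6) = 1.0062
ABV = (1.0460 − 1.0062)·131.25

5.2272 % ABV


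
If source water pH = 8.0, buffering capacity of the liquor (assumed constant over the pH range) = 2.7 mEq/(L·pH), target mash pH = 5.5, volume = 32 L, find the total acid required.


acid = buffering capacity · (pH_source − pH_target) · V
acid = 2.7 · (8.0 − 5.5) · 32

216.0000 mEq


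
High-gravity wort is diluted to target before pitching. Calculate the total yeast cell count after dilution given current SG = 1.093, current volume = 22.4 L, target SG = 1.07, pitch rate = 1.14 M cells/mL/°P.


V_w = V·((SG_c−1)/(SG_t−1)−1);  °P = 259 − 259/SG_t;  cells = rate·(V+V_w)·°P
V_w = 22.4·((1.093−1)/(1.07−1)−1) = 7.3600
V_final = 22.4 + 7.3600 = 29.7600
°P = 259 − 259/1.07 = 16.9439
cells = 1.14·29.7600·16.9439

574.8464 billion cells


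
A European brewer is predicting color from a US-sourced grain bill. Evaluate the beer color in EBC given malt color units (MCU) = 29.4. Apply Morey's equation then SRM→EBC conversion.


SRM = 1.4922·MCU^0.6859;  EBC = SRM·1.97
SRM = 1.4922·29.4^0.6859 = 15.1693
EBC = 15.1693·1.97

29.8836 EBC


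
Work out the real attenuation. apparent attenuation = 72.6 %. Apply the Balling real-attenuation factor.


RA = AA · 0.8192
RA = 72.6 · 0.8192

59.4739 %


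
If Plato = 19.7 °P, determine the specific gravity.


SG = 259/(259 − P)
SG = 259/(259 − 19.7)

1.0823


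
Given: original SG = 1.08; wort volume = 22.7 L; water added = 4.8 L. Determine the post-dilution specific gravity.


SG_new = 1 + (SG_old − 1)·V_old/(V_old + V_water)
pts = (1.08 − 1)·1000·22.7/(22.7 + 4.8) = 66.0364
SG_new = 1 + 66.0364/1000

1.0660


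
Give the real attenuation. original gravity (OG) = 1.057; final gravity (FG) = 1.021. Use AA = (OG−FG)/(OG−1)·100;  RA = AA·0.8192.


AA = (1.057 − 1.021)/(1.057 − 1)·100 = 63.1579
RA = 63.1579·0.8192

51.7389 %


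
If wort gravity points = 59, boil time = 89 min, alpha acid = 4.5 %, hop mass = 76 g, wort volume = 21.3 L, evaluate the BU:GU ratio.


U = 1.65·0.000125^(GP/1000)·(1−e^(−0.04t))/4.15;  IBU = (α/100)·m·U·1000/V;  BU:GU = IBU/GP
U = 1.65·0.000125^(59/1000)·(1−e^(−0.04·89))/4.15 = 0.2273
IBU = (4.5/100)·76·0.2273·1000/21.3 = 36.4981
BU:GU = 36.4981/59

0.6186


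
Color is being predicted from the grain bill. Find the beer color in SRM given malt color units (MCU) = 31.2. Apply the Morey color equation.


SRM = 1.4922 · MCU^0.6859
SRM = 1.4922 · 31.2^0.6859

15.8004 SRM


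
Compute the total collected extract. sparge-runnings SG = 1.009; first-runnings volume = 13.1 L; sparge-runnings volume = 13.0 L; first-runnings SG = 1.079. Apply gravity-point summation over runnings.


total = Σ (SG_i − 1)·1000·V_i
first = (1.079 − 1)·1000·13.1 = 1034.9000
sparge = (1.009 − 1)·1000·13.0 = 117.0000
total = 1034.9000 + 117.0000

1151.9000 gravity·L


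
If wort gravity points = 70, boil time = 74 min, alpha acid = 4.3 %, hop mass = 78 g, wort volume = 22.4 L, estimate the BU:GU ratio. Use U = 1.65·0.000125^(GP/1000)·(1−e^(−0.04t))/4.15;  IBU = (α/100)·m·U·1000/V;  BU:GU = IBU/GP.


U = 1.65·0.000125^(70/1000)·(1−e^(−0.04·74))/4.15 = 0.2010
IBU = (4.3/100)·78·0.2010·1000/22.4 = 30.0903
BU:GU = 30.0903/70

0.4299


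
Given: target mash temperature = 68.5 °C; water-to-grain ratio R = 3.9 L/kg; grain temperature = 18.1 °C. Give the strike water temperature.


T_strike = (0.41/R)·(T_mash − T_grain) + T_mash
T_strike = (0.41/3.9)·(68.5 − 18.1) + 68.5

73.7985 °C


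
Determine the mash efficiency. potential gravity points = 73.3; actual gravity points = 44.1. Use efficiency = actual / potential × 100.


efficiency = 44.1 / 73.3 × 100

60.1637 %


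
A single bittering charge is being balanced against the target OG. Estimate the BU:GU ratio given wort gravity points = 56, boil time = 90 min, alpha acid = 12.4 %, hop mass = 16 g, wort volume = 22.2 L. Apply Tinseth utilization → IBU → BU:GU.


U = 1.65·0.000125^(GP/1000)·(1−e^(−0.04t))/4.15;  IBU = (α/100)·m·U·1000/V;  BU:GU = IBU/GP
U = 1.65·0.000125^(56/1000)·(1−e^(−0.04·90))/4.15 = 0.2338
IBU = (12.4/100)·16·0.2338·1000/22.2 = 20.8939
BU:GU = 20.8939/56

0.3731


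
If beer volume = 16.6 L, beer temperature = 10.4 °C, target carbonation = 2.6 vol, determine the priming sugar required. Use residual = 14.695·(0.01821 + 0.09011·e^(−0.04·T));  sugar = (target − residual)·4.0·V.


residual = 14.695·(0.01821 + 0.09011·e^(−0.04·10.4)) = 1.1411
sugar = (2.6 − 1.1411)·4.0·16.6

96.8695 g


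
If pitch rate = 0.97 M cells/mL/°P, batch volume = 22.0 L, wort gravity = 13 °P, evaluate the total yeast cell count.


cells (billions) = rate · V_L · °P
cells = 0.97 · 22.0 · 13

277.4200 billion cells


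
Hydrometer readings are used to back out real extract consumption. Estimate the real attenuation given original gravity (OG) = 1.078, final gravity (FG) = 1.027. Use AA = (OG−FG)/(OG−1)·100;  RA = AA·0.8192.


AA = (1.078 − 1.027)/(1.078 − 1)·100 = 65.3846
RA = 65.3846·0.8192

53.5631 %


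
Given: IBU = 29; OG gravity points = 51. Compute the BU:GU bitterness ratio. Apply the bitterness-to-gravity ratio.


BU:GU = IBU / OG_points
BU:GU = 29 / 51

0.5686


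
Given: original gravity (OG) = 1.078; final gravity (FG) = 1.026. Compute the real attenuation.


AA = (OG−FG)/(OG−1)·100;  RA = AA·0.8192
AA = (1.078 − 1.026)/(1.078 − 1)·100 = 66.6667
RA = 66.6667·0.8192

54.6133 %


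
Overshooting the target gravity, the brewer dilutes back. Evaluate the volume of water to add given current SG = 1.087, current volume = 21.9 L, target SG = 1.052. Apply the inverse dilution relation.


V_water = V·((SG_curr − 1)/(SG_target − 1) − 1)
V_water = 21.9·((1.087 − 1)/(1.052 − 1) − 1)

14.7404 L


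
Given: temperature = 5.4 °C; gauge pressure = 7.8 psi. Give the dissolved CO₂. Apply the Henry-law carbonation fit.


vols = (P + 14.695)·(0.01821 + 0.09011·e^(−0.04·T))
vols = (7.8 + 14.695)·(0.01821 + 0.09011·e^(−0.04·5.4))

2.0429 volumes


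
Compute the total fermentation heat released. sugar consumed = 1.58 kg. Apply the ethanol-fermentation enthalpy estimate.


Q = m_sugar · 590 kJ/kg
Q = 1.58 · 590

932.2000 kJ


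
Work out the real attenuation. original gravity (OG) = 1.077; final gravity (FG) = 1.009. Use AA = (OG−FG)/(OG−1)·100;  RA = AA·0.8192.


AA = (1.077 − 1.009)/(1.077 − 1)·100 = 88.3117
RA = 88.3117·0.8192

72.3449 %


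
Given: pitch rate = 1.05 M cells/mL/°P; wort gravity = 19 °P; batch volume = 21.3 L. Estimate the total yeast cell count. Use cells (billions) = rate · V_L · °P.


cells = 1.05 · 21.3 · 19

424.9350 billion cells


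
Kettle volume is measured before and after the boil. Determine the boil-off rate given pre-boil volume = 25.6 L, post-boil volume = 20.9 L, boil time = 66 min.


rate = (V_pre − V_post) / (t_min/60)
rate = (25.6 − 20.9) / (66/60)

4.2727 L/hr


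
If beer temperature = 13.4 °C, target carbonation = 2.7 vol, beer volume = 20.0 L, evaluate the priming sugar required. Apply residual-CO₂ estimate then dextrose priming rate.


residual = 14.695·(0.01821 + 0.09011·e^(−0.04·T));  sugar = (target − residual)·4.0·V
residual = 14.695·(0.01821 + 0.09011·e^(−0.04·13.4)) = 1.0423
sugar = (2.7 − 1.0423)·4.0·20.0

132.6124 g


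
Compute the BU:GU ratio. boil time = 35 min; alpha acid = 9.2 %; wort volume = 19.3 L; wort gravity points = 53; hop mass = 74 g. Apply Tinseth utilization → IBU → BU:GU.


U = 1.65·0.000125^(GP/1000)·(1−e^(−0.04t))/4.15;  IBU = (α/100)·m·U·1000/V;  BU:GU = IBU/GP
U = 1.65·0.000125^(53/1000)·(1−e^(−0.04·35))/4.15 = 0.1860
IBU = (9.2/100)·74·0.1860·1000/19.3 = 65.6238
BU:GU = 65.6238/53

1.2382


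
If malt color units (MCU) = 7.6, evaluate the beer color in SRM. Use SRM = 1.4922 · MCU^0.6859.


SRM = 1.4922 · 7.6^0.6859

5.9976 SRM


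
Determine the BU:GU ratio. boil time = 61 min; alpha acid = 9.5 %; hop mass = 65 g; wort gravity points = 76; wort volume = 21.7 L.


U = 1.65·0.000125^(GP/1000)·(1−e^(−0.04t))/4.15;  IBU = (α/100)·m·U·1000/V;  BU:GU = IBU/GP
U = 1.65·0.000125^(76/1000)·(1−e^(−0.04·61))/4.15 = 0.1833
IBU = (9.5/100)·65·0.1833·1000/21.7 = 52.1642
BU:GU = 52.1642/76

0.6864


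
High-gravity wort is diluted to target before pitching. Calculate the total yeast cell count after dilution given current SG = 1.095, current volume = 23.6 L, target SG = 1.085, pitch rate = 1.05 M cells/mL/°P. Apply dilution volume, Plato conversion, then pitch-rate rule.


V_w = V·((SG_c−1)/(SG_t−1)−1);  °P = 259 − 259/SG_t;  cells = rate·(V+V_w)·°P
V_w = 23.6·((1.095−1)/(1.085−1)−1) = 2.7765
V_final = 23.6 + 2.7765 = 26.3765
°P = 259 − 259/1.085 = 20.2903
cells = 1.05·26.3765·20.2903

561.9465 billion cells


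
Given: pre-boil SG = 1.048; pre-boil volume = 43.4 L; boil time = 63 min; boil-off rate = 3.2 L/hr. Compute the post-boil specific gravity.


V_post = V_pre − rate·(t/60);  SG_post = 1 + (SG_pre−1)·V_pre/V_post
V_post = 43.4 − 3.2·(63/60) = 40.0400
SG_post = 1 + (1.048 − 1)·43.4/40.0400

1.0520


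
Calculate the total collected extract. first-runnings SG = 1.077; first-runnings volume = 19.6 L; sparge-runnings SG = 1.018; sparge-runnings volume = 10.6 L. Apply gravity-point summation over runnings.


total = Σ (SG_i − 1)·1000·V_i
first = (1.077 − 1)·1000·19.6 = 1509.2000
sparge = (1.018 − 1)·1000·10.6 = 190.8000
total = 1509.2000 + 190.8000

1700.0000 gravity·L


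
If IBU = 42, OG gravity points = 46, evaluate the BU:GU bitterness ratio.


BU:GU = IBU / OG_points
BU:GU = 42 / 46

0.9130


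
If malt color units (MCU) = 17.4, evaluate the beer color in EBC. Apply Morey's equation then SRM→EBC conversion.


SRM = 1.4922·MCU^0.6859;  EBC = SRM·1.97
SRM = 1.4922·17.4^0.6859 = 10.5857
EBC = 10.5857·1.97

20.8538 EBC


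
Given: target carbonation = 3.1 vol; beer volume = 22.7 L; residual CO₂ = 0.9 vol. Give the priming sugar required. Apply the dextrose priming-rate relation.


sugar = (target − residual)·4.0·V
sugar = (3.1 − 0.9)·4.0·22.7

199.7600 g


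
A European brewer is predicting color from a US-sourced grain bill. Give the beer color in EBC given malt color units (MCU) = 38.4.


SRM = 1.4922·MCU^0.6859;  EBC = SRM·1.97
SRM = 1.4922·38.4^0.6859 = 18.2188
EBC = 18.2188·1.97

35.8910 EBC


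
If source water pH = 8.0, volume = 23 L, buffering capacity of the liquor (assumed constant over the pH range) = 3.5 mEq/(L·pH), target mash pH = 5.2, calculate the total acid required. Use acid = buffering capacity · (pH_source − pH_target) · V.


acid = 3.5 · (8.0 − 5.2) · 23

225.4000 mEq


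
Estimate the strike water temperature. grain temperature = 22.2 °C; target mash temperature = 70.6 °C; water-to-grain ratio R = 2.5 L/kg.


T_strike = (0.41/R)·(T_mash − T_grain) + T_mash
T_strike = (0.41/2.5)·(70.6 − 22.2) + 70.6

78.5376 °C


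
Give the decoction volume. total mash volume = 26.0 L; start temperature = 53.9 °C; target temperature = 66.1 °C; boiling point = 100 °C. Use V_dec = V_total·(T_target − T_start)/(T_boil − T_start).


V_dec = 26.0·(66.1 − 53.9)/(100 − 53.9)

6.8807 L


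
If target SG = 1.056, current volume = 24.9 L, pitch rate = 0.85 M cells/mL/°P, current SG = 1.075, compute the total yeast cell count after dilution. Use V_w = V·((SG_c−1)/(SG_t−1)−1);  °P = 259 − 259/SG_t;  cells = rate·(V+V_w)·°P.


V_w = 24.9·((1.075−1)/(1.056−1)−1) = 8.4482
V_final = 24.9 + 8.4482 = 33.3482
°P = 259 − 259/1.056 = 13.7348
cells = 0.85·33.3482·13.7348

389.3278 billion cells


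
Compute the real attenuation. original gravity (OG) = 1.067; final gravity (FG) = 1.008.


AA = (OG−FG)/(OG−1)·100;  RA = AA·0.8192
AA = (1.067 − 1.008)/(1.067 − 1)·100 = 88.0597
RA = 88.0597·0.8192

72.1385 %


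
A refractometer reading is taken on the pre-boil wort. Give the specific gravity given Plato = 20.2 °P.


SG = 259/(259 − P)
SG = 259/(259 − 20.2)

1.0846


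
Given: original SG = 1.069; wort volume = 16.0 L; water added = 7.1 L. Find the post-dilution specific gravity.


SG_new = 1 + (SG_old − 1)·V_old/(V_old + V_water)
pts = (1.069 − 1)·1000·16.0/(16.0 + 7.1) = 47.7922
SG_new = 1 + 47.7922/1000

1.0478


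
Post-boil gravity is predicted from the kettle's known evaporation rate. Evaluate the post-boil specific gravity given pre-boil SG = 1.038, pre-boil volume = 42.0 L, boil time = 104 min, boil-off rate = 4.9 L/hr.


V_post = V_pre − rate·(t/60);  SG_post = 1 + (SG_pre−1)·V_pre/V_post
V_post = 42.0 − 4.9·(104/60) = 33.5067
SG_post = 1 + (1.038 − 1)·42.0/33.5067

1.0476


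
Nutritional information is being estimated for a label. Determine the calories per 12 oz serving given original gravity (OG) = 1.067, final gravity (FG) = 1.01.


ABW = (OG−FG)·131.25·0.79/FG;  °P = 259 − 259/SG (for OG→OE and FG→AE);  RE = 0.1808·OE + 0.8192·AE;  Cal = (6.9·ABW + 4·(RE−0.1))·FG·3.55
ABW = (1.067 − 1.01)·131.25·0.79/1.01 = 5.8517
OE = 259 − 259/1.067 = 16.2634 °P
AE = 259 − 259/1.01 = 2.5644 °P
RE = 0.1808·16.2634 + 0.8192·2.5644 = 5.0411 °P
Cal = (6.9·5.8517 + 4·(5.0411−0.1))·1.01·3.55

215.6358 kcal


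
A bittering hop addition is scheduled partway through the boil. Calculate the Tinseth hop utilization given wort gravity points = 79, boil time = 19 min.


U = 1.65·0.000125^(GP/1000) · (1 − e^(−0.04·t))/4.15
bigness = 1.65·0.000125^(79/1000) = 0.8112
boil_factor = (1 − e^(−0.04·19))/4.15 = 0.1283
U = 0.8112 · 0.1283

0.1041


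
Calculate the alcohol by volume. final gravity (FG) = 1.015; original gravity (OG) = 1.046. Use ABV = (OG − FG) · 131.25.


ABV = (1.046 − 1.015) · 131.25

4.0688 % ABV


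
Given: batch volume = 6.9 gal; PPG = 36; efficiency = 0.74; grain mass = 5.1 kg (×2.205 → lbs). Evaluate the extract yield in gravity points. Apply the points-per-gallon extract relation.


points = lbs × PPG × eff / vol
lbs = 5.1 × 2.205 = 11.2455
points = 11.2455 × 36 × 0.74 / 6.9

43.4174 points


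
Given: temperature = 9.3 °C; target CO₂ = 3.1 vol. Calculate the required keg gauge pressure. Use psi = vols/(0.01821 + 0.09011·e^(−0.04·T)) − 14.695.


psi = 3.1/(0.01821 + 0.09011·e^(−0.04·9.3)) − 14.695

23.8969 psi


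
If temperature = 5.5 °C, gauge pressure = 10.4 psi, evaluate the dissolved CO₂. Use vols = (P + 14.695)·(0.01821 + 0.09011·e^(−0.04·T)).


vols = (10.4 + 14.695)·(0.01821 + 0.09011·e^(−0.04·5.5))

2.2717 volumes


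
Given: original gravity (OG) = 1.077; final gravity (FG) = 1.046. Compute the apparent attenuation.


AA = (OG − FG)/(OG − 1) · 100
AA = (1.077 − 1.046)/(1.077 − 1) · 100

40.2597 %


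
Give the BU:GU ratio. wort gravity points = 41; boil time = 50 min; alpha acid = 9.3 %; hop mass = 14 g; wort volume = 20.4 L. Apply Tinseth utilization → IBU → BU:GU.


U = 1.65·0.000125^(GP/1000)·(1−e^(−0.04t))/4.15;  IBU = (α/100)·m·U·1000/V;  BU:GU = IBU/GP
U = 1.65·0.000125^(41/1000)·(1−e^(−0.04·50))/4.15 = 0.2378
IBU = (9.3/100)·14·0.2378·1000/20.4 = 15.1788
BU:GU = 15.1788/41

0.3702


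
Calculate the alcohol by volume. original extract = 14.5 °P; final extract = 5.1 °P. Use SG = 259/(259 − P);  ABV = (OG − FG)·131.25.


OG = 259/(259 − 14.5) = 1.0593
FG = 259/(259 − 5.1) = 1.0201
ABV = (1.0593 − 1.0201)·131.25

5.1474 % ABV


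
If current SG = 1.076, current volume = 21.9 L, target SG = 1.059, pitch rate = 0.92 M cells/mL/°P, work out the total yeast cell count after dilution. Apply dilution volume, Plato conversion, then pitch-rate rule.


V_w = V·((SG_c−1)/(SG_t−1)−1);  °P = 259 − 259/SG_t;  cells = rate·(V+V_w)·°P
V_w = 21.9·((1.076−1)/(1.059−1)−1) = 6.3102
V_final = 21.9 + 6.3102 = 28.2102
°P = 259 − 259/1.059 = 14.4297
cells = 0.92·28.2102·14.4297

374.4979 billion cells


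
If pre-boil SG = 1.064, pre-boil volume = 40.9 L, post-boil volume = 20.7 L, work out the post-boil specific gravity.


SG_post = 1 + (SG_pre − 1)·V_pre/V_post
pts_pre = (1.064 − 1)·1000 = 64.0000
pts_post = 64.0000·40.9/20.7 = 126.4541
SG_post = 1 + 126.4541/1000

1.1265


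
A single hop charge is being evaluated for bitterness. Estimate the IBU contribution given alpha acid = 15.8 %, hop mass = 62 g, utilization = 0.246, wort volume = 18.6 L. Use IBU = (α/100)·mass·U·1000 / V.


IBU = (15.8/100)·62·0.246·1000 / 18.6

129.5600 IBU


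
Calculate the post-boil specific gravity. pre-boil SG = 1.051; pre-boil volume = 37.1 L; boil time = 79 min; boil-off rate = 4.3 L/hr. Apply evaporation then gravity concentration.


V_post = V_pre − rate·(t/60);  SG_post = 1 + (SG_pre−1)·V_pre/V_post
V_post = 37.1 − 4.3·(79/60) = 31.4383
SG_post = 1 + (1.051 − 1)·37.1/31.4383

1.0602


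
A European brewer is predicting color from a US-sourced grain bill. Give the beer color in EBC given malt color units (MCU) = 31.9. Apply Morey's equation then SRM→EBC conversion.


SRM = 1.4922·MCU^0.6859;  EBC = SRM·1.97
SRM = 1.4922·31.9^0.6859 = 16.0427
EBC = 16.0427·1.97

31.6041 EBC


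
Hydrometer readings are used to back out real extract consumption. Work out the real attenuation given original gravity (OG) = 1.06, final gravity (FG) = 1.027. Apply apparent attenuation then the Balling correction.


AA = (OG−FG)/(OG−1)·100;  RA = AA·0.8192
AA = (1.06 − 1.027)/(1.06 − 1)·100 = 55.0000
RA = 55.0000·0.8192

45.0560 %


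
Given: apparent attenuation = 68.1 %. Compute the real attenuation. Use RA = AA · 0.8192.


RA = 68.1 · 0.8192

55.7875 %


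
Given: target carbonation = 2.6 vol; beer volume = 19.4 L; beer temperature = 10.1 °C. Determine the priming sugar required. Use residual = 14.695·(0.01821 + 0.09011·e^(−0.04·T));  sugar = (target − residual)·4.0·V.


residual = 14.695·(0.01821 + 0.09011·e^(−0.04·10.1)) = 1.1517
sugar = (2.6 − 1.1517)·4.0·19.4

112.3906 g


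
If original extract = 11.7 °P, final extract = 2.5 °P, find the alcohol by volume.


SG = 259/(259 − P);  ABV = (OG − FG)·131.25
OG = 259/(259 − 11.7) = 1.0473
FG = 259/(259 − 2.5) = 1.0097
ABV = (1.0473 − 1.0097)·131.25

4.9303 % ABV


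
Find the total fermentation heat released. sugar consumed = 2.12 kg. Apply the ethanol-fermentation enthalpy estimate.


Q = m_sugar · 590 kJ/kg
Q = 2.12 · 590

1250.8000 kJ


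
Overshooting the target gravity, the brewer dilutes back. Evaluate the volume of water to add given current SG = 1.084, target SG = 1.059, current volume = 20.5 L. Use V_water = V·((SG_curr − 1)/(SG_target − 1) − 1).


V_water = 20.5·((1.084 − 1)/(1.059 − 1) − 1)

8.6864 L


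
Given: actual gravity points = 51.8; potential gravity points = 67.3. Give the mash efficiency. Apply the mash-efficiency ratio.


efficiency = actual / potential × 100
efficiency = 51.8 / 67.3 × 100

76.9688 %


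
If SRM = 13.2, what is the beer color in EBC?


EBC = SRM · 1.97
EBC = 13.2 · 1.97

26.0040 EBC


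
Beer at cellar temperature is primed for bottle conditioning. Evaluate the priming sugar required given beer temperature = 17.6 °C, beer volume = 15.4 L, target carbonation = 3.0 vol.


residual = 14.695·(0.01821 + 0.09011·e^(−0.04·T));  sugar = (target − residual)·4.0·V
residual = 14.695·(0.01821 + 0.09011·e^(−0.04·17.6)) = 0.9225
sugar = (3.0 − 0.9225)·4.0·15.4

127.9720 g


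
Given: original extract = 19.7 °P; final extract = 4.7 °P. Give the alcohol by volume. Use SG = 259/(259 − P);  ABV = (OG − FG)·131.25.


OG = 259/(259 − 19.7) = 1.0823
FG = 259/(259 − 4.7) = 1.0185
ABV = (1.0823 − 1.0185)·131.25

8.3792 % ABV


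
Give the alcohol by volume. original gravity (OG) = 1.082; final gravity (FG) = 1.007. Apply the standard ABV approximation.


ABV = (OG − FG) · 131.25
ABV = (1.082 − 1.007) · 131.25

9.8438 % ABV


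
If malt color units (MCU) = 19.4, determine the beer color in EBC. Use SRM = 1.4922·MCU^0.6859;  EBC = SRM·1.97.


SRM = 1.4922·19.4^0.6859 = 11.4059
EBC = 11.4059·1.97

22.4697 EBC


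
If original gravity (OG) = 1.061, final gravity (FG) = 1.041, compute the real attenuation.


AA = (OG−FG)/(OG−1)·100;  RA = AA·0.8192
AA = (1.061 − 1.041)/(1.061 − 1)·100 = 32.7869
RA = 32.7869·0.8192

26.8590 %


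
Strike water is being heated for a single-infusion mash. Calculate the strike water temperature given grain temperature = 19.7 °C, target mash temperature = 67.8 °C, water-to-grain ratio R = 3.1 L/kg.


T_strike = (0.41/R)·(T_mash − T_grain) + T_mash
T_strike = (0.41/3.1)·(67.8 − 19.7) + 67.8

74.1616 °C


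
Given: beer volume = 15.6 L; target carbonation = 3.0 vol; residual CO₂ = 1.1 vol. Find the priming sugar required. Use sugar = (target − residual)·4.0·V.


sugar = (3.0 − 1.1)·4.0·15.6

118.5600 g


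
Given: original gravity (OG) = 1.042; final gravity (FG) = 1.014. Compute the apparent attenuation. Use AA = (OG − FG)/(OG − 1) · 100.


AA = (1.042 − 1.014)/(1.042 − 1) · 100

66.6667 %


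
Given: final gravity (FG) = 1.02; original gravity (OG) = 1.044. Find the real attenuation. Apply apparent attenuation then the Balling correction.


AA = (OG−FG)/(OG−1)·100;  RA = AA·0.8192
AA = (1.044 − 1.02)/(1.044 − 1)·100 = 54.5455
RA = 54.5455·0.8192

44.6836 %


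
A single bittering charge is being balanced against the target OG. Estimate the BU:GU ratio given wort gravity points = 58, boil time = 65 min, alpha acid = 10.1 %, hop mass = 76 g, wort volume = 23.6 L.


U = 1.65·0.000125^(GP/1000)·(1−e^(−0.04t))/4.15;  IBU = (α/100)·m·U·1000/V;  BU:GU = IBU/GP
U = 1.65·0.000125^(58/1000)·(1−e^(−0.04·65))/4.15 = 0.2185
IBU = (10.1/100)·76·0.2185·1000/23.6 = 71.0824
BU:GU = 71.0824/58

1.2256


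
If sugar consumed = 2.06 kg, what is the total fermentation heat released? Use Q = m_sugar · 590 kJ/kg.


Q = 2.06 · 590

1215.4000 kJ


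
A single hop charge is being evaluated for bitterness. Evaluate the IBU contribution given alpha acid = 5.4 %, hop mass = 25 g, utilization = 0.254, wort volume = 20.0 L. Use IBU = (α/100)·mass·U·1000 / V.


IBU = (5.4/100)·25·0.254·1000 / 20.0

17.1450 IBU


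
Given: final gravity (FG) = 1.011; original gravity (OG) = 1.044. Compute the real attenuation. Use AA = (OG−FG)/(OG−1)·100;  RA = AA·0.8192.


AA = (1.044 − 1.011)/(1.044 − 1)·100 = 75.0000
RA = 75.0000·0.8192

61.4400 %


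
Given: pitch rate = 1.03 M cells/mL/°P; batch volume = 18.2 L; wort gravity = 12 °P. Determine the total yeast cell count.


cells (billions) = rate · V_L · °P
cells = 1.03 · 18.2 · 12

224.9520 billion cells


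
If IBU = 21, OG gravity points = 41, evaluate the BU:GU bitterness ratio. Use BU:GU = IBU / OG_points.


BU:GU = 21 / 41

0.5122


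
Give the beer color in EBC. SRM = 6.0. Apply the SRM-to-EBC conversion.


EBC = SRM · 1.97
EBC = 6.0 · 1.97

11.8200 EBC


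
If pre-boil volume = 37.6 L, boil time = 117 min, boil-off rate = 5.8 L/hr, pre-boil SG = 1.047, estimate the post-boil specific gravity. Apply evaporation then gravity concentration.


V_post = V_pre − rate·(t/60);  SG_post = 1 + (SG_pre−1)·V_pre/V_post
V_post = 37.6 − 5.8·(117/60) = 26.2900
SG_post = 1 + (1.047 − 1)·37.6/26.2900

1.0672


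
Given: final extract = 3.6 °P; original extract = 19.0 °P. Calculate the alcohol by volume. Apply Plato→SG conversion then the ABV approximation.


SG = 259/(259 − P);  ABV = (OG − FG)·131.25
OG = 259/(259 − 19.0) = 1.0792
FG = 259/(259 − 3.6) = 1.0141
ABV = (1.0792 − 1.0141)·131.25

8.5406 % ABV


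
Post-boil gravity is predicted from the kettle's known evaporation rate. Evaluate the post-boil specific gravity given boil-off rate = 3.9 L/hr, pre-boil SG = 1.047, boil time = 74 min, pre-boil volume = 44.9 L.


V_post = V_pre − rate·(t/60);  SG_post = 1 + (SG_pre−1)·V_pre/V_post
V_post = 44.9 − 3.9·(74/60) = 40.0900
SG_post = 1 + (1.047 − 1)·44.9/40.0900

1.0526


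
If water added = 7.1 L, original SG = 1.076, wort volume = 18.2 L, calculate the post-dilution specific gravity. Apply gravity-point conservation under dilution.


SG_new = 1 + (SG_old − 1)·V_old/(V_old + V_water)
pts = (1.076 − 1)·1000·18.2/(18.2 + 7.1) = 54.6719
SG_new = 1 + 54.6719/1000

1.0547


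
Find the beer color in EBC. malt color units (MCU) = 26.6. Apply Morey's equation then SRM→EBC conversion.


SRM = 1.4922·MCU^0.6859;  EBC = SRM·1.97
SRM = 1.4922·26.6^0.6859 = 14.1629
EBC = 14.1629·1.97

27.9010 EBC


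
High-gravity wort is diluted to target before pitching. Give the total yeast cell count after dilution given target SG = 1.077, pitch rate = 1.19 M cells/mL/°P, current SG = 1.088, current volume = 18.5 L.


V_w = V·((SG_c−1)/(SG_t−1)−1);  °P = 259 − 259/SG_t;  cells = rate·(V+V_w)·°P
V_w = 18.5·((1.088−1)/(1.077−1)−1) = 2.6429
V_final = 18.5 + 2.6429 = 21.1429
°P = 259 − 259/1.077 = 18.5172
cells = 1.19·21.1429·18.5172

465.8922 billion cells


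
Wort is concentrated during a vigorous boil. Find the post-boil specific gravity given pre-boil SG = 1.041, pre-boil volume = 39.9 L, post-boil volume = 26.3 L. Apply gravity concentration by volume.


SG_post = 1 + (SG_pre − 1)·V_pre/V_post
pts_pre = (1.041 − 1)·1000 = 41.0000
pts_post = 41.0000·39.9/26.3 = 62.2015
SG_post = 1 + 62.2015/1000

1.0622


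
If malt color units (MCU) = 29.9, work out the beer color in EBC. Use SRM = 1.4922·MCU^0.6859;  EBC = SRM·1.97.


SRM = 1.4922·29.9^0.6859 = 15.3458
EBC = 15.3458·1.97

30.2313 EBC


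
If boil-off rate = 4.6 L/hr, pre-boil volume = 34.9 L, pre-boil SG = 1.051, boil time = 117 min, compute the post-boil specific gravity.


V_post = V_pre − rate·(t/60);  SG_post = 1 + (SG_pre−1)·V_pre/V_post
V_post = 34.9 − 4.6·(117/60) = 25.9300
SG_post = 1 + (1.051 − 1)·34.9/25.9300

1.0686


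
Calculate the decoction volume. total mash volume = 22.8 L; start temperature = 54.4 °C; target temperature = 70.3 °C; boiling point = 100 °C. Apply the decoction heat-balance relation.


V_dec = V_total·(T_target − T_start)/(T_boil − T_start)
V_dec = 22.8·(70.3 − 54.4)/(100 − 54.4)

7.9500 L


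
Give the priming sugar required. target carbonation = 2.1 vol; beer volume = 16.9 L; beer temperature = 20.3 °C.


residual = 14.695·(0.01821 + 0.09011·e^(−0.04·T));  sugar = (target − residual)·4.0·V
residual = 14.695·(0.01821 + 0.09011·e^(−0.04·20.3)) = 0.8555
sugar = (2.1 − 0.8555)·4.0·16.9

84.1292 g


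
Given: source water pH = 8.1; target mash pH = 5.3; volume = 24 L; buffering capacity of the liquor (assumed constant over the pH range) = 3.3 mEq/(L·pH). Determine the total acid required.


acid = buffering capacity · (pH_source − pH_target) · V
acid = 3.3 · (8.1 − 5.3) · 24

221.7600 mEq


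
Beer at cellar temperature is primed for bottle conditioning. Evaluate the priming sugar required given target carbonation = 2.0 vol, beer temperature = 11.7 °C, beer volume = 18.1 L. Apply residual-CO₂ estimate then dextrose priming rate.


residual = 14.695·(0.01821 + 0.09011·e^(−0.04·T));  sugar = (target − residual)·4.0·V
residual = 14.695·(0.01821 + 0.09011·e^(−0.04·11.7)) = 1.0969
sugar = (2.0 − 1.0969)·4.0·18.1

65.3873 g


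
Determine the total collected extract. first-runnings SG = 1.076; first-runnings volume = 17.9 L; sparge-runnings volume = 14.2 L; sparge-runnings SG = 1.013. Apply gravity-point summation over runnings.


total = Σ (SG_i − 1)·1000·V_i
first = (1.076 − 1)·1000·17.9 = 1360.4000
sparge = (1.013 − 1)·1000·14.2 = 184.6000
total = 1360.4000 + 184.6000

1545.0000 gravity·L


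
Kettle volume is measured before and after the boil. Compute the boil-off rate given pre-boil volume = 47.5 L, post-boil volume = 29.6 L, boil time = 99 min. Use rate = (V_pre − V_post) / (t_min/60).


rate = (47.5 − 29.6) / (99/60)

10.8485 L/hr


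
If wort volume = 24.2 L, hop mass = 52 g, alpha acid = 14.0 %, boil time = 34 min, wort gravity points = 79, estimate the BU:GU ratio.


U = 1.65·0.000125^(GP/1000)·(1−e^(−0.04t))/4.15;  IBU = (α/100)·m·U·1000/V;  BU:GU = IBU/GP
U = 1.65·0.000125^(79/1000)·(1−e^(−0.04·34))/4.15 = 0.1453
IBU = (14.0/100)·52·0.1453·1000/24.2 = 43.7114
BU:GU = 43.7114/79

0.5533


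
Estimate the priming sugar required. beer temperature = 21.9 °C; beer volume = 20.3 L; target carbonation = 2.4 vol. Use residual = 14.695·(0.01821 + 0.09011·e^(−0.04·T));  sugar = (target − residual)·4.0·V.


residual = 14.695·(0.01821 + 0.09011·e^(−0.04·21.9)) = 0.8190
sugar = (2.4 − 0.8190)·4.0·20.3

128.3740 g
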